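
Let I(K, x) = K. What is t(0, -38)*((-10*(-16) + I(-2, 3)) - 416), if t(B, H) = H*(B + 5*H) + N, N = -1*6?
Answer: -1861212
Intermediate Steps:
N = -6
t(B, H) = -6 + H*(B + 5*H) (t(B, H) = H*(B + 5*H) - 6 = -6 + H*(B + 5*H))
t(0, -38)*((-10*(-16) + I(-2, 3)) - 416) = (-6 + 5*(-38)² + 0*(-38))*((-10*(-16) - 2) - 416) = (-6 + 5*1444 + 0)*((160 - 2) - 416) = (-6 + 7220 + 0)*(158 - 416) = 7214*(-258) = -1861212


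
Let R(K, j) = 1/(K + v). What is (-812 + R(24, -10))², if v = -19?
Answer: 16475481/25 ≈ 6.5902e+5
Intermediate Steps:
R(K, j) = 1/(-19 + K) (R(K, j) = 1/(K - 19) = 1/(-19 + K))
(-812 + R(24, -10))² = (-812 + 1/(-19 + 24))² = (-812 + 1/5)² = (-812 + ⅕)² = (-4059/5)² = 16475481/25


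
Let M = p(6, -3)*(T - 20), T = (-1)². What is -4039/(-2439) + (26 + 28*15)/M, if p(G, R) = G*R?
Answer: 137174/46341 ≈ 2.9601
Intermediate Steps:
T = 1
M = 342 (M = (6*(-3))*(1 - 20) = -18*(-19) = 342)
-4039/(-2439) + (26 + 28*15)/M = -4039/(-2439) + (26 + 28*15)/342 = -4039*(-1/2439) + (26 + 420)*(1/342) = 4039/2439 + 446*(1/342) = 4039/2439 + 223/171 = 137174/46341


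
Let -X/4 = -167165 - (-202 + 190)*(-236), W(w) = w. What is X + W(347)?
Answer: 680335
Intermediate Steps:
X = 679988 (X = -4*(-167165 - (-202 + 190)*(-236)) = -4*(-167165 - (-12)*(-236)) = -4*(-167165 - 1*2832) = -4*(-167165 - 2832) = -4*(-169997) = 679988)
X + W(347) = 679988 + 347 = 680335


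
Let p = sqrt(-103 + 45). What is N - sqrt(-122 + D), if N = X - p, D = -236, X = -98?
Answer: -98 - I*sqrt(58) - I*sqrt(358) ≈ -98.0 - 26.537*I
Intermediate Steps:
p = I*sqrt(58) (p = sqrt(-58) = I*sqrt(58) ≈ 7.6158*I)
N = -98 - I*sqrt(58) ≈ -98.0 - 7.6158*I
N - sqrt(-122 + D) = (-98 - I*sqrt(58)) - sqrt(-122 - 236) = (-98 - I*sqrt(58)) - sqrt(-358) = (-98 - I*sqrt(58)) - I*sqrt(358) = -98 - I*sqrt(58) - I*sqrt(358)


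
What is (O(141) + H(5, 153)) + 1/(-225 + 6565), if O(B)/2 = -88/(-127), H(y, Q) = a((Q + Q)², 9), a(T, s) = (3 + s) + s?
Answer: 18024747/805180 ≈ 22.386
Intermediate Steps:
a(T, s) = 3 + 2*s
H(y, Q) = 21 (H(y, Q) = 3 + 2*9 = 3 + 18 = 21)
O(B) = 176/127 (O(B) = 2*(-88/(-127)) = 2*(-88*(-1/127)) = 2*(88/127) = 176/127)
(O(141) + H(5, 153)) + 1/(-225 + 6565) = (176/127 + 21) + 1/(-225 + 6565) = 2843/127 + 1/6340 = 18024747/805180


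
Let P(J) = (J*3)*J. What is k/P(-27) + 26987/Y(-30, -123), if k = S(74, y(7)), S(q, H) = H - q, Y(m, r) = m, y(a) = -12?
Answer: -19674383/21870 ≈ -899.61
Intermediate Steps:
P(J) = 3*J² (P(J) = (3*J)*J = 3*J²)
k = -86 (k = -12 - 1*74 = -12 - 74 = -86)
k/P(-27) + 26987/Y(-30, -123) = -86/(3*(-27)²) + 26987/(-30) = -86/(3*729) + 26987*(-1/30) = -86/2187 - 26987/30 = -19674383/21870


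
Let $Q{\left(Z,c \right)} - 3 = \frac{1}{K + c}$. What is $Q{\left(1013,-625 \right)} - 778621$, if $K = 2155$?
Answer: $- \frac{1191285539}{1530} \approx -7.7862 \cdot 10^{5}$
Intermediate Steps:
$Q{\left(Z,c \right)} = 3 + \frac{1}{2155 + c}$
$Q{\left(1013,-625 \right)} - 778621 = \frac{6466 + 3 \left(-625\right)}{2155 - 625} - 778621 = \frac{6466 - 1875}{1530} - 778621 = \frac{1}{1530} \cdot 4591 - 778621 = \frac{4591}{1530} - 778621 = - \frac{1191285539}{1530}$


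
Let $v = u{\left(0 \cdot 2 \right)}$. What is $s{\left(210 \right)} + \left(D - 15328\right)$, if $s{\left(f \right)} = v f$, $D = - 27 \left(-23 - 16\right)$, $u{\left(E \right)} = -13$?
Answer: $-17005$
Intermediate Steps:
$v = -13$
$D = 1053$ ($D = \left(-27\right) \left(-39\right) = 1053$)
$s{\left(f \right)} = - 13 f$
$s{\left(210 \right)} + \left(D - 15328\right) = \left(-13\right) 210 + \left(1053 - 15328\right) = -2730 + \left(1053 - 15328\right) = -2730 - 14275 = -17005$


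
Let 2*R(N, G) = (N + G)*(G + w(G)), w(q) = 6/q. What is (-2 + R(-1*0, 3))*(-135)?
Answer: -1485/2 ≈ -742.50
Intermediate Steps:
R(N, G) = (G + N)*(G + 6/G)/2 (R(N, G) = ((N + G)*(G + 6/G))/2 = ((G + N)*(G + 6/G))/2 = (G + N)*(G + 6/G)/2)
(-2 + R(-1*0, 3))*(-135) = (-2 + (½)*(6*(-1*0) + 3*(6 + 3² + 3*(-1*0)))/3)*(-135) = (-2 + (½)*(⅓)*(6*0 + 3*(6 + 9 + 3*0)))*(-135) = (-2 + (½)*(⅓)*(0 + 3*(6 + 9 + 0)))*(-135) = (-2 + (½)*(⅓)*(0 + 3*15))*(-135) = (-2 + (½)*(⅓)*(0 + 45))*(-135) = (-2 + (½)*(⅓)*45)*(-135) = (-2 + 15/2)*(-135) = (11/2)*(-135) = -1485/2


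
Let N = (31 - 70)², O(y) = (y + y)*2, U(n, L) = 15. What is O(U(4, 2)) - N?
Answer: -1461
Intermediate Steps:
O(y) = 4*y (O(y) = (2*y)*2 = 4*y)
N = 1521 (N = (-39)² = 1521)
O(U(4, 2)) - N = 4*15 - 1*1521 = 60 - 1521 = -1461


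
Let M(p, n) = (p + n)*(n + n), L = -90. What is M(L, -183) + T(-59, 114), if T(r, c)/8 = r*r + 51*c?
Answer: 174278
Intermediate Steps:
T(r, c) = 8*r**2 + 408*c (T(r, c) = 8*(r*r + 51*c) = 8*(r**2 + 51*c) = 8*r**2 + 408*c)
M(p, n) = 2*n*(n + p) (M(p, n) = (n + p)*(2*n) = 2*n*(n + p))
M(L, -183) + T(-59, 114) = 2*(-183)*(-183 - 90) + (8*(-59)**2 + 408*114) = 2*(-183)*(-273) + (8*3481 + 46512) = 99918 + (27848 + 46512) = 99918 + 74360 = 174278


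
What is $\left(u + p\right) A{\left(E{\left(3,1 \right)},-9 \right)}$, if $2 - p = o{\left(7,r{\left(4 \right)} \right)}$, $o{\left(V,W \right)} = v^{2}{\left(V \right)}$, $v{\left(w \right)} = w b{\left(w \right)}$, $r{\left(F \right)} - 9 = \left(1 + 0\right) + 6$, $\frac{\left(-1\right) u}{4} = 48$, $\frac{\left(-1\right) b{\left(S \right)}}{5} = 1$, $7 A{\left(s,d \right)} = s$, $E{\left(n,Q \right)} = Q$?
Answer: $- \frac{1415}{7} \approx -202.14$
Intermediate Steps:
$A{\left(s,d \right)} = \frac{s}{7}$
$b{\left(S \right)} = -5$ ($b{\left(S \right)} = \left(-5\right) 1 = -5$)
$u = -192$ ($u = \left(-4\right) 48 = -192$)
$r{\left(F \right)} = 16$ ($r{\left(F \right)} = 9 + \left(\left(1 + 0\right) + 6\right) = 9 + \left(1 + 6\right) = 9 + 7 = 16$)
$v{\left(w \right)} = - 5 w$ ($v{\left(w \right)} = w \left(-5\right) = - 5 w$)
$o{\left(V,W \right)} = 25 V^{2}$ ($o{\left(V,W \right)} = \left(- 5 V\right)^{2} = 25 V^{2}$)
$p = -1223$ ($p = 2 - 25 \cdot 7^{2} = 2 - 25 \cdot 49 = 2 - 1225 = -1223$)
$\left(u + p\right) A{\left(E{\left(3,1 \right)},-9 \right)} = \left(-192 - 1223\right) \frac{1}{7} \cdot 1 = \left(-1415\right) \frac{1}{7} = - \frac{1415}{7}$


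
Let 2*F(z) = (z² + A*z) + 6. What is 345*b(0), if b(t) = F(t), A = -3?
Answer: 1035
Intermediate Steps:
F(z) = 3 + z²/2 - 3*z/2 (F(z) = ((z² - 3*z) + 6)/2 = (6 + z² - 3*z)/2 = 3 + z²/2 - 3*z/2)
b(t) = 3 + t²/2 - 3*t/2
345*b(0) = 345*(3 + (½)*0² - 3/2*0) = 345*(3 + (½)*0 + 0) = 345*(3 + 0 + 0) = 345*3 = 1035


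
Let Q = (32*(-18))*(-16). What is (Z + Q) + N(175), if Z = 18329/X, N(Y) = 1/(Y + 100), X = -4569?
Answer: 11574637694/1256475 ≈ 9212.0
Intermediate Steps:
Q = 9216 (Q = -576*(-16) = 9216)
N(Y) = 1/(100 + Y)
Z = -18329/4569 (Z = 18329/(-4569) = 18329*(-1/4569) = -18329/4569 ≈ -4.0116)
(Z + Q) + N(175) = (-18329/4569 + 9216) + 1/(100 + 175) = 42089575/4569 + 1/275 = 11574637694/1256475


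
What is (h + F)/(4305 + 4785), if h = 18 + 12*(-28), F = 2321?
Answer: 2003/9090 ≈ 0.22035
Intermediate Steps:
h = -318 (h = 18 - 336 = -318)
(h + F)/(4305 + 4785) = (-318 + 2321)/(4305 + 4785) = 2003/9090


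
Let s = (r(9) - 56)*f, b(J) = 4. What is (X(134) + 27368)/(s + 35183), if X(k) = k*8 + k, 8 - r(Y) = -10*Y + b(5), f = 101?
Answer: 28574/39021 ≈ 0.73227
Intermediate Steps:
r(Y) = 4 + 10*Y (r(Y) = 8 - (-10*Y + 4) = 8 - (4 - 10*Y) = 8 + (-4 + 10*Y) = 4 + 10*Y)
X(k) = 9*k (X(k) = 8*k + k = 9*k)
s = 3838 (s = ((4 + 10*9) - 56)*101 = ((4 + 90) - 56)*101 = (94 - 56)*101 = 38*101 = 3838)
(X(134) + 27368)/(s + 35183) = (9*134 + 27368)/(3838 + 35183) = (1206 + 27368)/39021 = 28574*(1/39021) = 28574/39021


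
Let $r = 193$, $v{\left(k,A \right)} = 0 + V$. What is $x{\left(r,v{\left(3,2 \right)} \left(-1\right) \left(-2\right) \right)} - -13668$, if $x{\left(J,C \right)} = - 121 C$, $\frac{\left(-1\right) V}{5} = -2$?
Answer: $11248$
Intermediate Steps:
$V = 10$ ($V = \left(-5\right) \left(-2\right) = 10$)
$v{\left(k,A \right)} = 10$ ($v{\left(k,A \right)} = 0 + 10 = 10$)
$x{\left(r,v{\left(3,2 \right)} \left(-1\right) \left(-2\right) \right)} - -13668 = - 121 \cdot 10 \left(-1\right) \left(-2\right) - -13668 = - 121 \left(\left(-10\right) \left(-2\right)\right) + 13668 = \left(-121\right) 20 + 13668 = -2420 + 13668 = 11248$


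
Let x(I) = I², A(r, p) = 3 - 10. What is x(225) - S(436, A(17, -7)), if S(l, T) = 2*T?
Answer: 50639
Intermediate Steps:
A(r, p) = -7
x(225) - S(436, A(17, -7)) = 225² - 2*(-7) = 50625 - 1*(-14) = 50625 + 14 = 50639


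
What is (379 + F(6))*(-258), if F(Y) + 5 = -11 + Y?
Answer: -95202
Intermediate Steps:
F(Y) = -16 + Y (F(Y) = -5 + (-11 + Y) = -16 + Y)
(379 + F(6))*(-258) = (379 + (-16 + 6))*(-258) = (379 - 10)*(-258) = 369*(-258) = -95202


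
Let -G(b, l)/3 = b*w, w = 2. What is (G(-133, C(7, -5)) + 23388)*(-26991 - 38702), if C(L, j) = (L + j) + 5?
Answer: -1588850898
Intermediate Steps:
C(L, j) = 5 + L + j
G(b, l) = -6*b (G(b, l) = -3*b*2 = -6*b)
(G(-133, C(7, -5)) + 23388)*(-26991 - 38702) = (-6*(-133) + 23388)*(-26991 - 38702) = (798 + 23388)*(-65693) = 24186*(-65693) = -1588850898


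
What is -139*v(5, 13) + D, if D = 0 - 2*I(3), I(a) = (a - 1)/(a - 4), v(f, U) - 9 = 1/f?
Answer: -6374/5 ≈ -1274.8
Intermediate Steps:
v(f, U) = 9 + 1/f
I(a) = (-1 + a)/(-4 + a)
D = 4 (D = 0 - 2*(-1 + 3)/(-4 + 3) = 0 - 2*2/(-1) = 0 - (-2)*2 = 0 - 2*(-2) = 0 + 4 = 4)
-139*v(5, 13) + D = -139*(9 + 1/5) + 4 = -139*(9 + ⅕) + 4 = -139*46/5 + 4 = -6394/5 + 4 = -6374/5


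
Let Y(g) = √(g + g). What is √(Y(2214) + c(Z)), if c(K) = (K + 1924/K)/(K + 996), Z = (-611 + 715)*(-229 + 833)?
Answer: √(365583622707590 + 2228280446749056*√123)/19271224 ≈ 8.2175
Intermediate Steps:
Y(g) = √2*√g (Y(g) = √(2*g) = √2*√g)
Z = 62816 (Z = 104*604 = 62816)
c(K) = (K + 1924/K)/(996 + K)
√(Y(2214) + c(Z)) = √(√2*√2214 + (1924 + 62816²)/(62816*(996 + 62816))) = √(√2*(3*√246) + (1/62816)*(1924 + 3945849856)/63812) = √(6*√123 + (1/62816)*(1/63812)*3945851780) = √(6*√123 + 75881765/77084896) = √(75881765/77084896 + 6*√123)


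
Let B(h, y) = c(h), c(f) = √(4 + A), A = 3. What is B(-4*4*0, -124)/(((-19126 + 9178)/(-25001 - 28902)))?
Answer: 53903*√7/9948 ≈ 14.336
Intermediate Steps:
c(f) = √7 (c(f) = √(4 + 3) = √7)
B(h, y) = √7
B(-4*4*0, -124)/(((-19126 + 9178)/(-25001 - 28902))) = √7/(((-19126 + 9178)/(-25001 - 28902))) = √7/((-9948/(-53903))) = √7/((-9948*(-1/53903))) = √7/(9948/53903) = √7*(53903/9948) = 53903*√7/9948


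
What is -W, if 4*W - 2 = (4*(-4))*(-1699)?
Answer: -13593/2 ≈ -6796.5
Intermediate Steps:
W = 13593/2 (W = ½ + ((4*(-4))*(-1699))/4 = ½ + (-16*(-1699))/4 = ½ + (¼)*27184 = ½ + 6796 = 13593/2 ≈ 6796.5)
-W = -1*13593/2 = -13593/2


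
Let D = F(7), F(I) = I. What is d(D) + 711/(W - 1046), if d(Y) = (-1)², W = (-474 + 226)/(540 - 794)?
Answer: 42421/132718 ≈ 0.31963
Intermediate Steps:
D = 7
W = 124/127 (W = -248/(-254) = -248*(-1/254) = 124/127 ≈ 0.97638)
d(Y) = 1
d(D) + 711/(W - 1046) = 1 + 711/(124/127 - 1046) = 1 + 711/(-132718/127) = 1 + 711*(-127/132718) = 1 - 90297/132718 = 42421/132718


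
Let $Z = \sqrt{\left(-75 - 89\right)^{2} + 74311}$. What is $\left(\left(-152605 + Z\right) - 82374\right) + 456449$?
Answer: $221470 + \sqrt{101207} \approx 2.2179 \cdot 10^{5}$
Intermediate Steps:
$Z = \sqrt{101207}$ ($Z = \sqrt{\left(-164\right)^{2} + 74311} = \sqrt{26896 + 74311} = \sqrt{101207} \approx 318.13$)
$\left(\left(-152605 + Z\right) - 82374\right) + 456449 = \left(\left(-152605 + \sqrt{101207}\right) - 82374\right) + 456449 = \left(-234979 + \sqrt{101207}\right) + 456449 = 221470 + \sqrt{101207}$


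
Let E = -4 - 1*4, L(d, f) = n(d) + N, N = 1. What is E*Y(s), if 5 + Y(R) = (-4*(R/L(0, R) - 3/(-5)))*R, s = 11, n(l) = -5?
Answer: -3584/5 ≈ -716.80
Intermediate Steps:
L(d, f) = -4 (L(d, f) = -5 + 1 = -4)
Y(R) = -5 + R*(-12/5 + R) (Y(R) = -5 + (-4*(R/(-4) - 3/(-5)))*R = -5 + (-4*(R*(-¼) - 3*(-⅕)))*R = -5 + (-4*(-R/4 + ⅗))*R = -5 + (-4*(⅗ - R/4))*R = -5 + (-12/5 + R)*R = -5 + R*(-12/5 + R))
E = -8 (E = -4 - 4 = -8)
E*Y(s) = -8*(-5 + 11² - 12/5*11) = -8*(-5 + 121 - 132/5) = -8*448/5 = -3584/5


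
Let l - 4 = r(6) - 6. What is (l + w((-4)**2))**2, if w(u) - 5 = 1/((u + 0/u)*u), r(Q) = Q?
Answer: 5313025/65536 ≈ 81.070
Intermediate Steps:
w(u) = 5 + u**(-2) (w(u) = 5 + 1/((u + 0/u)*u) = 5 + 1/((u + 0)*u) = 5 + 1/(u*u) = 5 + u**(-2))
l = 4 (l = 4 + (6 - 6) = 4 + 0 = 4)
(l + w((-4)**2))**2 = (4 + (5 + ((-4)**2)**(-2)))**2 = (4 + (5 + 16**(-2)))**2 = (4 + (5 + 1/256))**2 = (4 + 1281/256)**2 = (2305/256)**2 = 5313025/65536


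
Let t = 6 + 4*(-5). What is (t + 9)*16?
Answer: -80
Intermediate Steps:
t = -14 (t = 6 - 20 = -14)
(t + 9)*16 = (-14 + 9)*16 = -5*16 = -80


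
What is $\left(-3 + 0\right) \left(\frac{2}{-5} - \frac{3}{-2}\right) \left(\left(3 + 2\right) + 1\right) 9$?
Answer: $- \frac{891}{5} \approx -178.2$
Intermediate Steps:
$\left(-3 + 0\right) \left(\frac{2}{-5} - \frac{3}{-2}\right) \left(\left(3 + 2\right) + 1\right) 9 = - 3 \left(2 \left(- \frac{1}{5}\right) - - \frac{3}{2}\right) \left(5 + 1\right) 9 = - 3 \left(- \frac{2}{5} + \frac{3}{2}\right) 6 \cdot 9 = \left(-3\right) \frac{11}{10} \cdot 54 = \left(- \frac{33}{10}\right) 54 = - \frac{891}{5}$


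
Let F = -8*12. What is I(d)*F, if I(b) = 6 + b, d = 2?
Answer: -768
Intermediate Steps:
F = -96
I(d)*F = (6 + 2)*(-96) = 8*(-96) = -768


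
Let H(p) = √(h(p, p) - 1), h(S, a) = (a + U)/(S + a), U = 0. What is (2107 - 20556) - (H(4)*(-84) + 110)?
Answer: -18559 + 42*I*√2 ≈ -18559.0 + 59.397*I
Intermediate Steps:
h(S, a) = a/(S + a) (h(S, a) = (a + 0)/(S + a) = a/(S + a))
H(p) = I*√2/2 (H(p) = √(p/(p + p) - 1) = √(p/((2*p)) - 1) = √(p*(1/(2*p)) - 1) = √(½ - 1) = √(-½) = I*√2/2)
(2107 - 20556) - (H(4)*(-84) + 110) = (2107 - 20556) - ((I*√2/2)*(-84) + 110) = -18449 - (-42*I*√2 + 110) = -18449 - (110 - 42*I*√2) = -18449 + (-110 + 42*I*√2) = -18559 + 42*I*√2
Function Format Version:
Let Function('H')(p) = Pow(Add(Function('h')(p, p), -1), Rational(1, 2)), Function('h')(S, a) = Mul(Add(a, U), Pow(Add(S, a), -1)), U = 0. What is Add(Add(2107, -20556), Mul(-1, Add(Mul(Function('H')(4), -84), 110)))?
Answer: Add(-18559, Mul(42, I, Pow(2, Rational(1, 2)))) ≈ Add(-18559., Mul(59.397, I))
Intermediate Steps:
Function('h')(S, a) = Mul(a, Pow(Add(S, a), -1)) (Function('h')(S, a) = Mul(Add(a, 0), Pow(Add(S, a), -1)) = Mul(a, Pow(Add(S, a), -1)))
Function('H')(p) = Mul(Rational(1, 2), I, Pow(2, Rational(1, 2))) (Function('H')(p) = Pow(Add(Mul(p, Pow(Add(p, p), -1)), -1), Rational(1, 2)) = Pow(Add(Mul(p, Pow(Mul(2, p), -1)), -1), Rational(1, 2)) = Pow(Add(Mul(p, Mul(Rational(1, 2), Pow(p, -1))), -1), Rational(1, 2)) = Pow(Add(Rational(1, 2), -1), Rational(1, 2)) = Pow(Rational(-1, 2), Rational(1, 2)) = Mul(Rational(1, 2), I, Pow(2, Rational(1, 2))))
Add(Add(2107, -20556), Mul(-1, Add(Mul(Function('H')(4), -84), 110))) = Add(Add(2107, -20556), Mul(-1, Add(Mul(Mul(Rational(1, 2), I, Pow(2, Rational(1, 2))), -84), 110))) = Add(-18449, Mul(-1, Add(Mul(-42, I, Pow(2, Rational(1, 2))), 110))) = Add(-18449, Mul(-1, Add(110, Mul(-42, I, Pow(2, Rational(1, 2)))))) = Add(-18449, Add(-110, Mul(42, I, Pow(2, Rational(1, 2))))) = Add(-18559, Mul(42, I, Pow(2, Rational(1, 2))))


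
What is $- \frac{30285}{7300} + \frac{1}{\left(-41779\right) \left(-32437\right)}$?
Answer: $- \frac{8208358105651}{1978570717580} \approx -4.1486$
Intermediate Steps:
$- \frac{30285}{7300} + \frac{1}{\left(-41779\right) \left(-32437\right)} = \left(-30285\right) \frac{1}{7300} - - \frac{1}{1355185423} = - \frac{6057}{1460} + \frac{1}{1355185423} = - \frac{8208358105651}{1978570717580}$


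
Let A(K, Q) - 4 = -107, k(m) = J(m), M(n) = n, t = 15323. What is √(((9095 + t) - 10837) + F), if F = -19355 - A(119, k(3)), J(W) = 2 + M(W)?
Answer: I*√5671 ≈ 75.306*I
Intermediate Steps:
J(W) = 2 + W
k(m) = 2 + m
A(K, Q) = -103 (A(K, Q) = 4 - 107 = -103)
F = -19252 (F = -19355 - 1*(-103) = -19355 + 103 = -19252)
√(((9095 + t) - 10837) + F) = √(((9095 + 15323) - 10837) - 19252) = √((24418 - 10837) - 19252) = √(13581 - 19252) = √(-5671) = I*√5671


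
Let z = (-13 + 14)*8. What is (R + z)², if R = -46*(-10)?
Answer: 219024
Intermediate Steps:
z = 8 (z = 1*8 = 8)
R = 460
(R + z)² = (460 + 8)² = 468² = 219024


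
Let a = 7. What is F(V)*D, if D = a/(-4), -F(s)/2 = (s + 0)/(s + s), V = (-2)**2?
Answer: 7/4 ≈ 1.7500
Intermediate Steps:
V = 4
F(s) = -1 (F(s) = -2*(s + 0)/(s + s) = -2*s/(2*s) = -2*s*1/(2*s) = -2*1/2 = -1)
D = -7/4 (D = 7/(-4) = 7*(-1/4) = -7/4 ≈ -1.7500)
F(V)*D = -1*(-7/4) = 7/4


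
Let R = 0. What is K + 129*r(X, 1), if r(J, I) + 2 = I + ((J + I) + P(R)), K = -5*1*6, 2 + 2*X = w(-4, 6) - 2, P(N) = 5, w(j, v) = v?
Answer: 744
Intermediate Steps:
X = 1 (X = -1 + (6 - 2)/2 = -1 + (½)*4 = -1 + 2 = 1)
K = -30 (K = -5*6 = -30)
r(J, I) = 3 + J + 2*I (r(J, I) = -2 + (I + ((J + I) + 5)) = -2 + (I + ((I + J) + 5)) = -2 + (I + (5 + I + J)) = -2 + (5 + J + 2*I) = 3 + J + 2*I)
K + 129*r(X, 1) = -30 + 129*(3 + 1 + 2*1) = -30 + 129*(3 + 1 + 2) = -30 + 129*6 = -30 + 774 = 744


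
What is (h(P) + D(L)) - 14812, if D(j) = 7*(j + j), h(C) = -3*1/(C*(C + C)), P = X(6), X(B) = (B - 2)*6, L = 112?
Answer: -5085697/384 ≈ -13244.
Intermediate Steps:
X(B) = -12 + 6*B (X(B) = (-2 + B)*6 = -12 + 6*B)
P = 24 (P = -12 + 6*6 = -12 + 36 = 24)
h(C) = -3/(2*C²) (h(C) = -3*1/(2*C²) = -3/(2*C²))
D(j) = 14*j (D(j) = 7*(2*j) = 14*j)
(h(P) + D(L)) - 14812 = (-3/2/24² + 14*112) - 14812 = (-3/2*1/576 + 1568) - 14812 = (-1/384 + 1568) - 14812 = 602111/384 - 14812 = -5085697/384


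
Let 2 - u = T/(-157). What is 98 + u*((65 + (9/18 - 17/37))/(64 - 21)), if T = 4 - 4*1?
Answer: 160731/1591 ≈ 101.03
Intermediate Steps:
T = 0 (T = 4 - 4 = 0)
u = 2 (u = 2 - 0/(-157) = 2 - 0*(-1)/157 = 2 - 1*0 = 2 + 0 = 2)
98 + u*((65 + (9/18 - 17/37))/(64 - 21)) = 98 + 2*((65 + (9/18 - 17/37))/(64 - 21)) = 98 + 2*((65 + (9*(1/18) - 17*1/37))/43) = 98 + 2*((65 + (½ - 17/37))*(1/43)) = 98 + 2*((65 + 3/74)*(1/43)) = 98 + 2*((4813/74)*(1/43)) = 98 + 2*(4813/3182) = 98 + 4813/1591 = 160731/1591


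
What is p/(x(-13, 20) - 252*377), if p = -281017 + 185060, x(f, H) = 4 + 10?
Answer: 95957/94990 ≈ 1.0102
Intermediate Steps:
x(f, H) = 14
p = -95957
p/(x(-13, 20) - 252*377) = -95957/(14 - 252*377) = -95957/(14 - 95004) = -95957/(-94990) = -95957*(-1/94990) = 95957/94990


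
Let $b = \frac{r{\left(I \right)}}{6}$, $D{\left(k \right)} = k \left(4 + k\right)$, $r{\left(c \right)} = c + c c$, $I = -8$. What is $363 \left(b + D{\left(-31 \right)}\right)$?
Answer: $307219$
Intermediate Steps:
$r{\left(c \right)} = c + c^{2}$
$b = \frac{28}{3}$ ($b = \frac{\left(-8\right) \left(1 - 8\right)}{6} = \left(-8\right) \left(-7\right) \frac{1}{6} = 56 \cdot \frac{1}{6} = \frac{28}{3} \approx 9.3333$)
$363 \left(b + D{\left(-31 \right)}\right) = 363 \left(\frac{28}{3} - 31 \left(4 - 31\right)\right) = 363 \left(\frac{28}{3} - -837\right) = 363 \left(\frac{28}{3} + 837\right) = 363 \cdot \frac{2539}{3} = 307219$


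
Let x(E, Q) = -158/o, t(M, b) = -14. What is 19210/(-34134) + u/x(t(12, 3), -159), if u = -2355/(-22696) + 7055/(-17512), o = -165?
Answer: -2664605061265/3044785363836 ≈ -0.87514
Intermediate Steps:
u = -3714985/12420386 (u = -2355*(-1/22696) + 7055*(-1/17512) = 2355/22696 - 7055/17512 = -3714985/12420386 ≈ -0.29910)
x(E, Q) = 158/165 (x(E, Q) = -158/(-165) = -158*(-1/165) = 158/165)
19210/(-34134) + u/x(t(12, 3), -159) = 19210/(-34134) - 3714985/(12420386*158/165) = 19210*(-1/34134) - 3714985/12420386*165/158 = -9605/17067 - 55724775/178401908 = -2664605061265/3044785363836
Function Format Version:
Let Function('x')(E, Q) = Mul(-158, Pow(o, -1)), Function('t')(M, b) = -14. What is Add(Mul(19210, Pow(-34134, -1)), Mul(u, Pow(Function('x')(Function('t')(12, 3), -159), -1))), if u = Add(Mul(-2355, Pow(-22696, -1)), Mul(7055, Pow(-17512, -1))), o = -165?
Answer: Rational(-2664605061265, 3044785363836) ≈ -0.87514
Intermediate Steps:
u = Rational(-3714985, 12420386) (u = Add(Mul(-2355, Rational(-1, 22696)), Mul(7055, Rational(-1, 17512))) = Add(Rational(2355, 22696), Rational(-7055, 17512)) = Rational(-3714985, 12420386) ≈ -0.29910)
Function('x')(E, Q) = Rational(158, 165) (Function('x')(E, Q) = Mul(-158, Pow(-165, -1)) = Mul(-158, Rational(-1, 165)) = Rational(158, 165))
Add(Mul(19210, Pow(-34134, -1)), Mul(u, Pow(Function('x')(Function('t')(12, 3), -159), -1))) = Add(Mul(19210, Pow(-34134, -1)), Mul(Rational(-3714985, 12420386), Pow(Rational(158, 165), -1))) = Add(Mul(19210, Rational(-1, 34134)), Mul(Rational(-3714985, 12420386), Rational(165, 158))) = Add(Rational(-9605, 17067), Rational(-55724775, 178401908)) = Rational(-2664605061265, 3044785363836)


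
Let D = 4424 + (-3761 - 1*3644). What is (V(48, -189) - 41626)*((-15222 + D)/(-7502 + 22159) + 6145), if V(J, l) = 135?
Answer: -3736225631442/14657 ≈ -2.5491e+8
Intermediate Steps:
D = -2981 (D = 4424 + (-3761 - 3644) = 4424 - 7405 = -2981)
(V(48, -189) - 41626)*((-15222 + D)/(-7502 + 22159) + 6145) = (135 - 41626)*((-15222 - 2981)/(-7502 + 22159) + 6145) = -41491*(-18203/14657 + 6145) = -41491*90049062/14657 = -3736225631442/14657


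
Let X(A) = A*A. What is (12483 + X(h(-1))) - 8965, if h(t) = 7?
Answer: 3567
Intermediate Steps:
X(A) = A²
(12483 + X(h(-1))) - 8965 = (12483 + 7²) - 8965 = (12483 + 49) - 8965 = 12532 - 8965 = 3567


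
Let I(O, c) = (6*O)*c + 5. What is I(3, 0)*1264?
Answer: 6320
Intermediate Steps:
I(O, c) = 5 + 6*O*c (I(O, c) = 6*O*c + 5 = 5 + 6*O*c)
I(3, 0)*1264 = (5 + 6*3*0)*1264 = (5 + 0)*1264 = 5*1264 = 6320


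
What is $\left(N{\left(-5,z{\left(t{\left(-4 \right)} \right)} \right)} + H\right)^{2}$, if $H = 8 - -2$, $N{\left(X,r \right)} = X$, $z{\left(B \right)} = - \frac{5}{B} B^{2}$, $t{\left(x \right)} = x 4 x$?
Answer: $25$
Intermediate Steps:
$t{\left(x \right)} = 4 x^{2}$ ($t{\left(x \right)} = 4 x x = 4 x^{2}$)
$z{\left(B \right)} = - 5 B$
$H = 10$ ($H = 8 + 2 = 10$)
$\left(N{\left(-5,z{\left(t{\left(-4 \right)} \right)} \right)} + H\right)^{2} = \left(-5 + 10\right)^{2} = 5^{2} = 25$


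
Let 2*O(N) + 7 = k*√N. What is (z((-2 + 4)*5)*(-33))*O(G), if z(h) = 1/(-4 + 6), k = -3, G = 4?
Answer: 429/4 ≈ 107.25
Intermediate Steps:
z(h) = ½ (z(h) = 1/2 = ½)
O(N) = -7/2 - 3*√N/2 (O(N) = -7/2 + (-3*√N)/2 = -7/2 - 3*√N/2)
(z((-2 + 4)*5)*(-33))*O(G) = ((½)*(-33))*(-7/2 - 3*√4/2) = -33*(-7/2 - 3/2*2)/2 = -33*(-7/2 - 3)/2 = -33/2*(-13/2) = 429/4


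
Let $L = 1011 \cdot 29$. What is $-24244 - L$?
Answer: $-53563$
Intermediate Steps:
$L = 29319$
$-24244 - L = -24244 - 29319 = -53563$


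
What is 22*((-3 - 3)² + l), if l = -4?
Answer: 704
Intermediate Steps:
22*((-3 - 3)² + l) = 22*((-3 - 3)² - 4) = 22*((-6)² - 4) = 22*(36 - 4) = 22*32 = 704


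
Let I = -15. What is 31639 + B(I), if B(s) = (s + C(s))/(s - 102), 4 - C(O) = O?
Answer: 3701759/117 ≈ 31639.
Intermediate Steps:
C(O) = 4 - O
B(s) = 4/(-102 + s) (B(s) = (s + (4 - s))/(s - 102) = 4/(-102 + s))
31639 + B(I) = 31639 + 4/(-102 - 15) = 31639 + 4/(-117) = 31639 + 4*(-1/117) = 31639 - 4/117 = 3701759/117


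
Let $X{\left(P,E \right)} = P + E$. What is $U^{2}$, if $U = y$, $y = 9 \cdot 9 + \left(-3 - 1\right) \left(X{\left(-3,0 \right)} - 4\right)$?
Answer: $11881$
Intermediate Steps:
$X{\left(P,E \right)} = E + P$
$y = 109$ ($y = 9 \cdot 9 + \left(-3 - 1\right) \left(\left(0 - 3\right) - 4\right) = 81 - 4 \left(-3 - 4\right) = 81 - -28 = 81 + 28 = 109$)
$U = 109$
$U^{2} = 109^{2} = 11881$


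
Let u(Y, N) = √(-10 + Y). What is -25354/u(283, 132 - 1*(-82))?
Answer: -3622*√273/39 ≈ -1534.5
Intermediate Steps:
-25354/u(283, 132 - 1*(-82)) = -25354/√(-10 + 283) = -25354*√273/273 = -3622*√273/39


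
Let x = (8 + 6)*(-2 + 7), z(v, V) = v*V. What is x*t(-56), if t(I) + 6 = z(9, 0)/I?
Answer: -420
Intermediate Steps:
z(v, V) = V*v
t(I) = -6 (t(I) = -6 + (0*9)/I = -6 + 0/I = -6 + 0 = -6)
x = 70 (x = 14*5 = 70)
x*t(-56) = 70*(-6) = -420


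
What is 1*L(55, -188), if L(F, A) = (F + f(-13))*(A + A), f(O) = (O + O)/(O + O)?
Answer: -21056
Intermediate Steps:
f(O) = 1 (f(O) = (2*O)/((2*O)) = (2*O)*(1/(2*O)) = 1)
L(F, A) = 2*A*(1 + F) (L(F, A) = (F + 1)*(A + A) = (1 + F)*(2*A) = 2*A*(1 + F))
1*L(55, -188) = 1*(2*(-188)*(1 + 55)) = 1*(2*(-188)*56) = 1*(-21056) = -21056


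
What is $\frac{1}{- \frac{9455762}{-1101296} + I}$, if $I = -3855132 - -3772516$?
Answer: $- \frac{550648}{45487607287} \approx -1.2105 \cdot 10^{-5}$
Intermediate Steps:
$I = -82616$ ($I = -3855132 + 3772516 = -82616$)
$\frac{1}{- \frac{9455762}{-1101296} + I} = \frac{1}{- \frac{9455762}{-1101296} - 82616} = \frac{1}{\left(-9455762\right) \left(- \frac{1}{1101296}\right) - 82616} = \frac{1}{\frac{4727881}{550648} - 82616} = \frac{1}{- \frac{45487607287}{550648}} = - \frac{550648}{45487607287}$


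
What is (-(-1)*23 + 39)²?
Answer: 3844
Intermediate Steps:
(-(-1)*23 + 39)² = (-1*(-1)*23 + 39)² = (1*23 + 39)² = (23 + 39)² = 62² = 3844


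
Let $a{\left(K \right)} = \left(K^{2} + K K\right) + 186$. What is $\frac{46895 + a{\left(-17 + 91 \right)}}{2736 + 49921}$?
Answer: $\frac{58033}{52657} \approx 1.1021$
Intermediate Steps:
$a{\left(K \right)} = 186 + 2 K^{2}$ ($a{\left(K \right)} = \left(K^{2} + K^{2}\right) + 186 = 2 K^{2} + 186 = 186 + 2 K^{2}$)
$\frac{46895 + a{\left(-17 + 91 \right)}}{2736 + 49921} = \frac{46895 + \left(186 + 2 \left(-17 + 91\right)^{2}\right)}{2736 + 49921} = \frac{46895 + \left(186 + 2 \cdot 74^{2}\right)}{52657} = \left(46895 + \left(186 + 2 \cdot 5476\right)\right) \frac{1}{52657} = \left(46895 + \left(186 + 10952\right)\right) \frac{1}{52657} = \left(46895 + 11138\right) \frac{1}{52657} = 58033 \cdot \frac{1}{52657} = \frac{58033}{52657}$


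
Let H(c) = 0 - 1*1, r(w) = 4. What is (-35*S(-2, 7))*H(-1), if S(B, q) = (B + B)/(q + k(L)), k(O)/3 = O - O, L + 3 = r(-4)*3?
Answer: -20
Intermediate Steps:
L = 9 (L = -3 + 4*3 = -3 + 12 = 9)
H(c) = -1 (H(c) = 0 - 1 = -1)
k(O) = 0 (k(O) = 3*(O - O) = 3*0 = 0)
S(B, q) = 2*B/q (S(B, q) = (B + B)/(q + 0) = (2*B)/q = 2*B/q)
(-35*S(-2, 7))*H(-1) = -70*(-2)/7*(-1) = -35*(-4/7)*(-1) = 20*(-1) = -20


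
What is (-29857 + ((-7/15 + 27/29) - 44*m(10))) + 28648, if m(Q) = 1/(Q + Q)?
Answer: -105334/87 ≈ -1210.7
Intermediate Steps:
m(Q) = 1/(2*Q)
(-29857 + ((-7/15 + 27/29) - 44*m(10))) + 28648 = (-29857 + ((-7/15 + 27/29) - 22/10)) + 28648 = (-29857 + ((-7*1/15 + 27*(1/29)) - 22/10)) + 28648 = (-29857 + ((-7/15 + 27/29) - 44*1/20)) + 28648 = (-29857 + (202/435 - 11/5)) + 28648 = (-29857 - 151/87) + 28648 = -2597710/87 + 28648 = -105334/87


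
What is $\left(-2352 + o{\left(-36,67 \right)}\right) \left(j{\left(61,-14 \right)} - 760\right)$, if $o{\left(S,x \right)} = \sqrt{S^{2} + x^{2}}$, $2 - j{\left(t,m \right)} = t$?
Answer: $1926288 - 819 \sqrt{5785} \approx 1.864 \cdot 10^{6}$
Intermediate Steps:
$j{\left(t,m \right)} = 2 - t$
$\left(-2352 + o{\left(-36,67 \right)}\right) \left(j{\left(61,-14 \right)} - 760\right) = \left(-2352 + \sqrt{\left(-36\right)^{2} + 67^{2}}\right) \left(\left(2 - 61\right) - 760\right) = \left(-2352 + \sqrt{1296 + 4489}\right) \left(\left(2 - 61\right) - 760\right) = \left(-2352 + \sqrt{5785}\right) \left(-59 - 760\right) = \left(-2352 + \sqrt{5785}\right) \left(-819\right) = 1926288 - 819 \sqrt{5785}$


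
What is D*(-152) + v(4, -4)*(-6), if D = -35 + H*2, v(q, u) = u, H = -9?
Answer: 8080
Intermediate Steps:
D = -53 (D = -35 - 9*2 = -35 - 18 = -53)
D*(-152) + v(4, -4)*(-6) = -53*(-152) - 4*(-6) = 8056 + 24 = 8080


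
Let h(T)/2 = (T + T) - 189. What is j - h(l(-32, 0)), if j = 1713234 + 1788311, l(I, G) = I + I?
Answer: 3502179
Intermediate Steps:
l(I, G) = 2*I
j = 3501545
h(T) = -378 + 4*T (h(T) = 2*((T + T) - 189) = 2*(2*T - 189) = 2*(-189 + 2*T) = -378 + 4*T)
j - h(l(-32, 0)) = 3501545 - (-378 + 4*(2*(-32))) = 3501545 - (-378 + 4*(-64)) = 3501545 - (-378 - 256) = 3501545 - 1*(-634) = 3501545 + 634 = 3502179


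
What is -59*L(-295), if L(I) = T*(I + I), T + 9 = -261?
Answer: -9398700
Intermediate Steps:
T = -270 (T = -9 - 261 = -270)
L(I) = -540*I (L(I) = -270*(I + I) = -540*I)
-59*L(-295) = -(-31860)*(-295) = -59*159300 = -9398700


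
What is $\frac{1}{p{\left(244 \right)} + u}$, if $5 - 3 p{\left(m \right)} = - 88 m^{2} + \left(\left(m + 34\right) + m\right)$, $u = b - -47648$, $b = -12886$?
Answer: $\frac{1}{1780979} \approx 5.6149 \cdot 10^{-7}$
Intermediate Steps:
$u = 34762$ ($u = -12886 - -47648 = -12886 + 47648 = 34762$)
$p{\left(m \right)} = - \frac{29}{3} - \frac{2 m}{3} + \frac{88 m^{2}}{3}$ ($p{\left(m \right)} = \frac{5}{3} - \frac{- 88 m^{2} + \left(\left(m + 34\right) + m\right)}{3} = \frac{5}{3} - \frac{- 88 m^{2} + \left(\left(34 + m\right) + m\right)}{3} = \frac{5}{3} - \frac{- 88 m^{2} + \left(34 + 2 m\right)}{3} = \frac{5}{3} - \frac{34 - 88 m^{2} + 2 m}{3} = \frac{5}{3} - \left(\frac{34}{3} - \frac{88 m^{2}}{3} + \frac{2 m}{3}\right) = - \frac{29}{3} - \frac{2 m}{3} + \frac{88 m^{2}}{3}$)
$\frac{1}{p{\left(244 \right)} + u} = \frac{1}{\left(- \frac{29}{3} - \frac{488}{3} + \frac{88 \cdot 244^{2}}{3}\right) + 34762} = \frac{1}{\left(- \frac{29}{3} - \frac{488}{3} + \frac{88}{3} \cdot 59536\right) + 34762} = \frac{1}{\left(- \frac{29}{3} - \frac{488}{3} + \frac{5239168}{3}\right) + 34762} = \frac{1}{1746217 + 34762} = \frac{1}{1780979}$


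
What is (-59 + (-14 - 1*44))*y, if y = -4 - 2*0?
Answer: 468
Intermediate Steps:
y = -4 (y = -4 + 0 = -4)
(-59 + (-14 - 1*44))*y = (-59 + (-14 - 1*44))*(-4) = (-59 + (-14 - 44))*(-4) = (-59 - 58)*(-4) = -117*(-4) = 468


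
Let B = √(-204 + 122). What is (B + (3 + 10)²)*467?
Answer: 78923 + 467*I*√82 ≈ 78923.0 + 4228.9*I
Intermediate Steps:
B = I*√82 (B = √(-82) = I*√82 ≈ 9.0554*I)
(B + (3 + 10)²)*467 = (I*√82 + (3 + 10)²)*467 = (I*√82 + 13²)*467 = (I*√82 + 169)*467 = (169 + I*√82)*467 = 78923 + 467*I*√82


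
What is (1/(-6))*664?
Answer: -332/3 ≈ -110.67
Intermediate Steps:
(1/(-6))*664 = (1*(-⅙))*664 = -⅙*664 = -332/3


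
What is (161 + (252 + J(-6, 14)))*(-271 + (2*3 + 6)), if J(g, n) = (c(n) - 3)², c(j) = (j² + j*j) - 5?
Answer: -38298071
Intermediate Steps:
c(j) = -5 + 2*j² (c(j) = (j² + j²) - 5 = 2*j² - 5 = -5 + 2*j²)
J(g, n) = (-8 + 2*n²)² (J(g, n) = ((-5 + 2*n²) - 3)² = (-8 + 2*n²)²)
(161 + (252 + J(-6, 14)))*(-271 + (2*3 + 6)) = (161 + (252 + 4*(-4 + 14²)²))*(-271 + (2*3 + 6)) = (161 + (252 + 4*(-4 + 196)²))*(-271 + (6 + 6)) = (161 + (252 + 4*192²))*(-271 + 12) = (161 + (252 + 4*36864))*(-259) = (161 + (252 + 147456))*(-259) = (161 + 147708)*(-259) = 147869*(-259) = -38298071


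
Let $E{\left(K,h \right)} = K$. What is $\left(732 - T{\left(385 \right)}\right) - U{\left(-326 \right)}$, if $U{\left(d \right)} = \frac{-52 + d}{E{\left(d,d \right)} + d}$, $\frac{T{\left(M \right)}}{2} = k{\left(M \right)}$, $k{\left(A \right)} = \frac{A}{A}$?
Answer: $\frac{237791}{326} \approx 729.42$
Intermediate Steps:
$k{\left(A \right)} = 1$
$T{\left(M \right)} = 2$ ($T{\left(M \right)} = 2 \cdot 1 = 2$)
$U{\left(d \right)} = \frac{-52 + d}{2 d}$ ($U{\left(d \right)} = \frac{-52 + d}{d + d} = \frac{-52 + d}{2 d}$)
$\left(732 - T{\left(385 \right)}\right) - U{\left(-326 \right)} = \left(732 - 2\right) - \frac{-52 - 326}{2 \left(-326\right)} = \left(732 - 2\right) - \frac{1}{2} \left(- \frac{1}{326}\right) \left(-378\right) = 730 - \frac{189}{326} = \frac{237791}{326}$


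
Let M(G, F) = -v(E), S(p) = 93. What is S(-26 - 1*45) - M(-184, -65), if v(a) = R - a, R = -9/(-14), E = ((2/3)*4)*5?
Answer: 3373/42 ≈ 80.310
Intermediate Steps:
E = 40/3 (E = ((2*(1/3))*4)*5 = ((2/3)*4)*5 = (8/3)*5 = 40/3 ≈ 13.333)
R = 9/14 (R = -9*(-1/14) = 9/14 ≈ 0.64286)
v(a) = 9/14 - a
M(G, F) = 533/42 (M(G, F) = -(9/14 - 1*40/3) = -(9/14 - 40/3) = -1*(-533/42) = 533/42)
S(-26 - 1*45) - M(-184, -65) = 93 - 1*533/42 = 93 - 533/42 = 3373/42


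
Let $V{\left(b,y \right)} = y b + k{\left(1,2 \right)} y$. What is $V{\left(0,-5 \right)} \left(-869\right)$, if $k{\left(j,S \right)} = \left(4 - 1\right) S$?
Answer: $26070$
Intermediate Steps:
$k{\left(j,S \right)} = 3 S$ ($k{\left(j,S \right)} = \left(4 - 1\right) S = 3 S$)
$V{\left(b,y \right)} = 6 y + b y$ ($V{\left(b,y \right)} = y b + 3 \cdot 2 y = b y + 6 y = 6 y + b y$)
$V{\left(0,-5 \right)} \left(-869\right) = - 5 \left(6 + 0\right) \left(-869\right) = \left(-5\right) 6 \left(-869\right) = \left(-30\right) \left(-869\right) = 26070$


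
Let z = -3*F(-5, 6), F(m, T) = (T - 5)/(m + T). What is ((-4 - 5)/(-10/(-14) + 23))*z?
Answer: 189/166 ≈ 1.1386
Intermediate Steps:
F(m, T) = (-5 + T)/(T + m)
z = -3 (z = -3*(-5 + 6)/(6 - 5) = -3/1 = -3 ≈ -3.0000)
((-4 - 5)/(-10/(-14) + 23))*z = ((-4 - 5)/(-10/(-14) + 23))*(-3) = -9/(-10*(-1/14) + 23)*(-3) = -9/(5/7 + 23)*(-3) = -9/166/7*(-3) = -9*7/166*(-3) = -63/166*(-3) = 189/166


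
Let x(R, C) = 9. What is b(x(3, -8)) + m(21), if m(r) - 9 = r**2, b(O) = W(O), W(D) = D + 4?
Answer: 463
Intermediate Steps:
W(D) = 4 + D
b(O) = 4 + O
m(r) = 9 + r**2
b(x(3, -8)) + m(21) = (4 + 9) + (9 + 21**2) = 13 + (9 + 441) = 13 + 450 = 463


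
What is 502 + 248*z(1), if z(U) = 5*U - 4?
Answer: 750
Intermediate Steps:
z(U) = -4 + 5*U
502 + 248*z(1) = 502 + 248*(-4 + 5*1) = 502 + 248*(-4 + 5) = 502 + 248*1 = 502 + 248 = 750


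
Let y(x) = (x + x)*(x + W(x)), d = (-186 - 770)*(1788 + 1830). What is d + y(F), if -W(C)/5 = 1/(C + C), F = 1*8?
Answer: -3458685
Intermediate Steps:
F = 8
W(C) = -5/(2*C) (W(C) = -5/(C + C) = -5*1/(2*C) = -5/(2*C))
d = -3458808 (d = -956*3618 = -3458808)
y(x) = 2*x*(x - 5/(2*x)) (y(x) = (x + x)*(x - 5/(2*x)) = (2*x)*(x - 5/(2*x)) = 2*x*(x - 5/(2*x)))
d + y(F) = -3458808 + (-5 + 2*8**2) = -3458808 + (-5 + 2*64) = -3458808 + (-5 + 128) = -3458808 + 123 = -3458685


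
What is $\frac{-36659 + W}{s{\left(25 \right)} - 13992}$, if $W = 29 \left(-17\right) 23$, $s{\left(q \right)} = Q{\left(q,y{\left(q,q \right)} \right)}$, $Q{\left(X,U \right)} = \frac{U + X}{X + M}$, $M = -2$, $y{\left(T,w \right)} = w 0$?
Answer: $\frac{1103954}{321791} \approx 3.4307$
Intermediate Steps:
$y{\left(T,w \right)} = 0$
$Q{\left(X,U \right)} = \frac{U + X}{-2 + X}$ ($Q{\left(X,U \right)} = \frac{U + X}{X - 2} = \frac{U + X}{-2 + X}$)
$s{\left(q \right)} = \frac{q}{-2 + q}$ ($s{\left(q \right)} = \frac{0 + q}{-2 + q} = \frac{q}{-2 + q}$)
$W = -11339$ ($W = \left(-493\right) 23 = -11339$)
$\frac{-36659 + W}{s{\left(25 \right)} - 13992} = \frac{-36659 - 11339}{\frac{25}{-2 + 25} - 13992} = - \frac{47998}{\frac{25}{23} - 13992} = - \frac{47998}{- \frac{321791}{23}} = \left(-47998\right) \left(- \frac{23}{321791}\right) = \frac{1103954}{321791}$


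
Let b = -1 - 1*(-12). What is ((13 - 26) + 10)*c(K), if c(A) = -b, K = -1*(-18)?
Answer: 33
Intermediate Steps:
b = 11 (b = -1 + 12 = 11)
K = 18
c(A) = -11 (c(A) = -1*11 = -11)
((13 - 26) + 10)*c(K) = ((13 - 26) + 10)*(-11) = (-13 + 10)*(-11) = -3*(-11) = 33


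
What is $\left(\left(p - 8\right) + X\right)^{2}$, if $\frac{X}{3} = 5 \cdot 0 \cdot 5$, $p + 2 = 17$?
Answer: $49$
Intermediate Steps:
$p = 15$ ($p = -2 + 17 = 15$)
$X = 0$ ($X = 3 \cdot 5 \cdot 0 \cdot 5 = 3 \cdot 0 \cdot 5 = 3 \cdot 0 = 0$)
$\left(\left(p - 8\right) + X\right)^{2} = \left(\left(15 - 8\right) + 0\right)^{2} = \left(7 + 0\right)^{2} = 7^{2} = 49$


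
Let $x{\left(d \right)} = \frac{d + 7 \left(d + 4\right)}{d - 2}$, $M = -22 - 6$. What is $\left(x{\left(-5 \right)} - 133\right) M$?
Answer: $3676$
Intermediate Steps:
$M = -28$ ($M = -22 - 6 = -28$)
$x{\left(d \right)} = \frac{28 + 8 d}{-2 + d}$ ($x{\left(d \right)} = \frac{d + 7 \left(4 + d\right)}{-2 + d} = \frac{d + \left(28 + 7 d\right)}{-2 + d} = \frac{28 + 8 d}{-2 + d}$)
$\left(x{\left(-5 \right)} - 133\right) M = \left(\frac{4 \left(7 + 2 \left(-5\right)\right)}{-2 - 5} - 133\right) \left(-28\right) = \left(\frac{4 \left(7 - 10\right)}{-7} - 133\right) \left(-28\right) = \left(4 \left(- \frac{1}{7}\right) \left(-3\right) - 133\right) \left(-28\right) = \left(\frac{12}{7} - 133\right) \left(-28\right) = \left(- \frac{919}{7}\right) \left(-28\right) = 3676$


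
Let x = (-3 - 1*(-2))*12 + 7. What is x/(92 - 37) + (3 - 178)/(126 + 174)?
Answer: -89/132 ≈ -0.67424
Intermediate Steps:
x = -5 (x = (-3 + 2)*12 + 7 = -1*12 + 7 = -12 + 7 = -5)
x/(92 - 37) + (3 - 178)/(126 + 174) = -5/(92 - 37) + (3 - 178)/(126 + 174) = -5/55 - 175/300 = -5*1/55 - 175*1/300 = -1/11 - 7/12 = -89/132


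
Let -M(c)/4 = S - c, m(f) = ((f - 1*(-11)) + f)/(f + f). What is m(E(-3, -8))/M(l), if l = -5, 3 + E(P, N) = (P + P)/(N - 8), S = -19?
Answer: -23/1176 ≈ -0.019558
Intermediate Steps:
E(P, N) = -3 + 2*P/(-8 + N) (E(P, N) = -3 + (P + P)/(N - 8) = -3 + (2*P)/(-8 + N) = -3 + 2*P/(-8 + N))
m(f) = (11 + 2*f)/(2*f) (m(f) = ((f + 11) + f)/((2*f)) = ((11 + f) + f)*(1/(2*f)) = (11 + 2*f)*(1/(2*f)) = (11 + 2*f)/(2*f))
M(c) = 76 + 4*c (M(c) = -4*(-19 - c) = 76 + 4*c)
m(E(-3, -8))/M(l) = ((11/2 + (24 - 3*(-8) + 2*(-3))/(-8 - 8))/(((24 - 3*(-8) + 2*(-3))/(-8 - 8))))/(76 + 4*(-5)) = ((11/2 + (24 + 24 - 6)/(-16))/(((24 + 24 - 6)/(-16))))/(76 - 20) = ((11/2 - 1/16*42)/((-1/16*42)))/56 = ((11/2 - 21/8)/(-21/8))*(1/56) = -8/21*23/8*(1/56) = -23/21*1/56 = -23/1176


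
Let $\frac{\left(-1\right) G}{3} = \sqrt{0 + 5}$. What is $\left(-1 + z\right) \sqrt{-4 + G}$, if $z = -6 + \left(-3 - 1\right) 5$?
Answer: $- 27 i \sqrt{4 + 3 \sqrt{5}} \approx - 88.353 i$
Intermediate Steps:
$G = - 3 \sqrt{5}$ ($G = - 3 \sqrt{0 + 5} = - 3 \sqrt{5} \approx -6.7082$)
$z = -26$ ($z = -6 - 20 = -26$)
$\left(-1 + z\right) \sqrt{-4 + G} = \left(-1 - 26\right) \sqrt{-4 - 3 \sqrt{5}} = - 27 \sqrt{-4 - 3 \sqrt{5}}$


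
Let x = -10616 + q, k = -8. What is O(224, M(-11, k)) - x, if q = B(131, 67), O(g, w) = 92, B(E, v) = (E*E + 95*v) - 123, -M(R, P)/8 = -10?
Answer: -12695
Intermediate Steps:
M(R, P) = 80 (M(R, P) = -8*(-10) = 80)
B(E, v) = -123 + E**2 + 95*v (B(E, v) = (E**2 + 95*v) - 123 = -123 + E**2 + 95*v)
q = 23403 (q = -123 + 131**2 + 95*67 = -123 + 17161 + 6365 = 23403)
x = 12787 (x = -10616 + 23403 = 12787)
O(224, M(-11, k)) - x = 92 - 1*12787 = 92 - 12787 = -12695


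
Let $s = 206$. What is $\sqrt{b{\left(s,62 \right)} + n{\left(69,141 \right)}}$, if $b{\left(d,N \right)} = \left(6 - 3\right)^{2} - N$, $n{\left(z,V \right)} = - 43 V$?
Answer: $2 i \sqrt{1529} \approx 78.205 i$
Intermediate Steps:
$b{\left(d,N \right)} = 9 - N$ ($b{\left(d,N \right)} = 3^{2} - N = 9 - N$)
$\sqrt{b{\left(s,62 \right)} + n{\left(69,141 \right)}} = \sqrt{\left(9 - 62\right) - 6063} = \sqrt{-53 - 6063} = \sqrt{-6116} = 2 i \sqrt{1529}$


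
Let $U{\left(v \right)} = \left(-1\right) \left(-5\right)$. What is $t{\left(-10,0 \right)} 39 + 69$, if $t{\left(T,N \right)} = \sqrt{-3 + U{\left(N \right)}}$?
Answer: $69 + 39 \sqrt{2} \approx 124.15$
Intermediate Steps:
$U{\left(v \right)} = 5$
$t{\left(T,N \right)} = \sqrt{2}$ ($t{\left(T,N \right)} = \sqrt{-3 + 5} = \sqrt{2}$)
$t{\left(-10,0 \right)} 39 + 69 = \sqrt{2} \cdot 39 + 69 = 39 \sqrt{2} + 69 = 69 + 39 \sqrt{2}$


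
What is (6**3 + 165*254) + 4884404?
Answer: 4926530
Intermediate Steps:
(6**3 + 165*254) + 4884404 = (216 + 41910) + 4884404 = 42126 + 4884404 = 4926530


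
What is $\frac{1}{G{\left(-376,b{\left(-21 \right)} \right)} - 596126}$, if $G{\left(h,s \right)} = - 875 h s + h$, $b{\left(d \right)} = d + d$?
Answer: $- \frac{1}{14414502} \approx -6.9375 \cdot 10^{-8}$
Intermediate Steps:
$b{\left(d \right)} = 2 d$
$G{\left(h,s \right)} = h - 875 h s$ ($G{\left(h,s \right)} = - 875 h s + h = h - 875 h s$)
$\frac{1}{G{\left(-376,b{\left(-21 \right)} \right)} - 596126} = \frac{1}{- 376 \left(1 - 875 \cdot 2 \left(-21\right)\right) - 596126} = \frac{1}{- 376 \left(1 - -36750\right) - 596126} = \frac{1}{- 376 \left(1 + 36750\right) - 596126} = \frac{1}{\left(-376\right) 36751 - 596126} = \frac{1}{-13818376 - 596126} = \frac{1}{-14414502} = - \frac{1}{14414502}$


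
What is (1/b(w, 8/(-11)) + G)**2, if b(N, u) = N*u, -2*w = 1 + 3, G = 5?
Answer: 8281/256 ≈ 32.348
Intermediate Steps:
w = -2 (w = -(1 + 3)/2 = -1/2*4 = -2)
(1/b(w, 8/(-11)) + G)**2 = (1/(-16/(-11)) + 5)**2 = (1/(-16*(-1)/11) + 5)**2 = (1/(-2*(-8/11)) + 5)**2 = (1/(16/11) + 5)**2 = (11/16 + 5)**2 = (91/16)**2 = 8281/256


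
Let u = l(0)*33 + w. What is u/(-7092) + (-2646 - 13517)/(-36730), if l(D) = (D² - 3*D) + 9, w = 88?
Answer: 50243473/130244580 ≈ 0.38576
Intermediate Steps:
l(D) = 9 + D² - 3*D
u = 385 (u = (9 + 0² - 3*0)*33 + 88 = (9 + 0 + 0)*33 + 88 = 9*33 + 88 = 297 + 88 = 385)
u/(-7092) + (-2646 - 13517)/(-36730) = 385/(-7092) + (-2646 - 13517)/(-36730) = 385*(-1/7092) - 16163*(-1/36730) = -385/7092 + 16163/36730 = 50243473/130244580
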